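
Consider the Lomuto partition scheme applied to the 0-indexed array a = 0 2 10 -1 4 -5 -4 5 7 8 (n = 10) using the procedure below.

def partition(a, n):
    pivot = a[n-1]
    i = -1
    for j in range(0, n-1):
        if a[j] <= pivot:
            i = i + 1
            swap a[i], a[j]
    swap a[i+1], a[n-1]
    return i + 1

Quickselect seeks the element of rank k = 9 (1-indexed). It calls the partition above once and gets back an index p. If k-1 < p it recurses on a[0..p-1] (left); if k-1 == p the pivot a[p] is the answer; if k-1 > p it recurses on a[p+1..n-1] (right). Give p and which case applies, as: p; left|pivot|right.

pivot = a[9] = 8; i = -1
j=0: a[0]=0 ≤ 8 → i=0, swap a[0],a[0] (no change) → 0 2 10 -1 4 -5 -4 5 7 8
j=1: a[1]=2 ≤ 8 → i=1, swap a[1],a[1] (no change) → 0 2 10 -1 4 -5 -4 5 7 8
j=2: a[2]=10 > 8 → no swap
j=3: a[3]=-1 ≤ 8 → i=2, swap a[2],a[3] → 0 2 -1 10 4 -5 -4 5 7 8
j=4: a[4]=4 ≤ 8 → i=3, swap a[3],a[4] → 0 2 -1 4 10 -5 -4 5 7 8
j=5: a[5]=-5 ≤ 8 → i=4, swap a[4],a[5] → 0 2 -1 4 -5 10 -4 5 7 8
j=6: a[6]=-4 ≤ 8 → i=5, swap a[5],a[6] → 0 2 -1 4 -5 -4 10 5 7 8
j=7: a[7]=5 ≤ 8 → i=6, swap a[6],a[7] → 0 2 -1 4 -5 -4 5 10 7 8
j=8: a[8]=7 ≤ 8 → i=7, swap a[7],a[8] → 0 2 -1 4 -5 -4 5 7 10 8
final swap a[8],a[9] → 0 2 -1 4 -5 -4 5 7 8 10; return 8
p = 8; k-1 = 8 == 8 ⇒ pivot

8; pivot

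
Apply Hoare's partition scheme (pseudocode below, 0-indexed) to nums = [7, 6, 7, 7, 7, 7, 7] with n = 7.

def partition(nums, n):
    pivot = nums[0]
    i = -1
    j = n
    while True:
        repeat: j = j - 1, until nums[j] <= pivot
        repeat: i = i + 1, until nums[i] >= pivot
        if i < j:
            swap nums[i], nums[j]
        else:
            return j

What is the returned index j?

pivot = nums[0] = 7; i = -1, j = 7
j→6 (nums[6]=7≤7), i→0 (nums[0]=7≥7); i<j, swap → [7, 6, 7, 7, 7, 7, 7]
j→5 (nums[5]=7≤7), i→2 (nums[2]=7≥7); i<j, swap → [7, 6, 7, 7, 7, 7, 7]
j→4 (nums[4]=7≤7), i→3 (nums[3]=7≥7); i<j, swap → [7, 6, 7, 7, 7, 7, 7]
j→3, i→4; i≥j, return j=3. nums = [7, 6, 7, 7, 7, 7, 7]

3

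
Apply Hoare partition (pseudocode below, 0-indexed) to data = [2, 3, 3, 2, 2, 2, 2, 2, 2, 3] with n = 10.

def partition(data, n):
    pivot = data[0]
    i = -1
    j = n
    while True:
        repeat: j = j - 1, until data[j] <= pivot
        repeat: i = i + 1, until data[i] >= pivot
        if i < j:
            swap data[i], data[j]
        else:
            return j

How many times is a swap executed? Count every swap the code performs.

4

pivot = data[0] = 2; i = -1, j = 10
j→8 (data[8]=2≤2), i→0 (data[0]=2≥2); i<j, swap → [2, 3, 3, 2, 2, 2, 2, 2, 2, 3]
j→7 (data[7]=2≤2), i→1 (data[1]=3≥2); i<j, swap → [2, 2, 3, 2, 2, 2, 2, 3, 2, 3]
j→6 (data[6]=2≤2), i→2 (data[2]=3≥2); i<j, swap → [2, 2, 2, 2, 2, 2, 3, 3, 2, 3]
j→5 (data[5]=2≤2), i→3 (data[3]=2≥2); i<j, swap → [2, 2, 2, 2, 2, 2, 3, 3, 2, 3]
j→4, i→4; i≥j, return j=4. data = [2, 2, 2, 2, 2, 2, 3, 3, 2, 3]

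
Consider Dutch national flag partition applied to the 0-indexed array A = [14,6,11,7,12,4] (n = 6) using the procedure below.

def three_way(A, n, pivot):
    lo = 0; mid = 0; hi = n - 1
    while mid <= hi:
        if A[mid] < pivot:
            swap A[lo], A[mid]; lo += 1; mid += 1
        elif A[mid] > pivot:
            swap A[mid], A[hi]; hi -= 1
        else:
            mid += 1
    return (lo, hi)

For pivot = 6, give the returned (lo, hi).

pivot = 6; lo=0, mid=0, hi=5
A[mid]=14>6: swap A[0],A[5]; hi=4 → [4,6,11,7,12,14]
A[mid]=4<6: swap A[0],A[0]; lo=1,mid=1 → [4,6,11,7,12,14]
A[mid]=6=6: mid=2
A[mid]=11>6: swap A[2],A[4]; hi=3 → [4,6,12,7,11,14]
A[mid]=12>6: swap A[2],A[3]; hi=2 → [4,6,7,12,11,14]
A[mid]=7>6: swap A[2],A[2]; hi=1 → [4,6,7,12,11,14]
end: lo=1, hi=1; A = [4,6,7,12,11,14]

(1, 1)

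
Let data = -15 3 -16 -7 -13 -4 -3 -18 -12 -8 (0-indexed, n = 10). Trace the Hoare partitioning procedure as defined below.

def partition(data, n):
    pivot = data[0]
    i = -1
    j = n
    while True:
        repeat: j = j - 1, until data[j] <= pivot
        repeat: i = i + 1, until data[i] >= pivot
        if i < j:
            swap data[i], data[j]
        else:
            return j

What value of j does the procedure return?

pivot = data[0] = -15; i = -1, j = 10
j→7 (data[7]=-18≤-15), i→0 (data[0]=-15≥-15); i<j, swap → -18 3 -16 -7 -13 -4 -3 -15 -12 -8
j→2 (data[2]=-16≤-15), i→1 (data[1]=3≥-15); i<j, swap → -18 -16 3 -7 -13 -4 -3 -15 -12 -8
j→1, i→2; i≥j, return j=1. data = -18 -16 3 -7 -13 -4 -3 -15 -12 -8

1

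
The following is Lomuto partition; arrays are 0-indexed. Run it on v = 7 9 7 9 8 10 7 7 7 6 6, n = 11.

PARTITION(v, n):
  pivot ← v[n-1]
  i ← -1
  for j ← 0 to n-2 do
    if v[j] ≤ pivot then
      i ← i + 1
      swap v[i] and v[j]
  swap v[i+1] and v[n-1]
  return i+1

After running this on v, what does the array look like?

6 6 7 9 8 10 7 7 7 7 9

pivot=6, i=-1
j=0: 7>6, skip
j=1: 9>6, skip
j=2: 7>6, skip
j=3: 9>6, skip
j=4: 8>6, skip
j=5: 10>6, skip
j=6: 7>6, skip
j=7: 7>6, skip
j=8: 7>6, skip
j=9: 6≤6, i=0, swap(0,9) ⇒ 6 9 7 9 8 10 7 7 7 7 6
swap(1,10) ⇒ 6 6 7 9 8 10 7 7 7 7 9; return 1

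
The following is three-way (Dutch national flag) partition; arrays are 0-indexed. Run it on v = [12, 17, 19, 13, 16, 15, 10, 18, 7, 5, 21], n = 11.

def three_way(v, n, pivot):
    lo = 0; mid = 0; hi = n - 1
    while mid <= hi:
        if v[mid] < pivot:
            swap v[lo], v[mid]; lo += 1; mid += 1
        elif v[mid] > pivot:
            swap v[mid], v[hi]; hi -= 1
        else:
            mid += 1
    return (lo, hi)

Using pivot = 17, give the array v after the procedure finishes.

[12, 5, 13, 16, 15, 10, 7, 17, 18, 21, 19]

pivot = 17; lo=0, mid=0, hi=10
v[mid]=12<17: swap v[0],v[0]; lo=1,mid=1 → [12, 17, 19, 13, 16, 15, 10, 18, 7, 5, 21]
v[mid]=17=17: mid=2
v[mid]=19>17: swap v[2],v[10]; hi=9 → [12, 17, 21, 13, 16, 15, 10, 18, 7, 5, 19]
v[mid]=21>17: swap v[2],v[9]; hi=8 → [12, 17, 5, 13, 16, 15, 10, 18, 7, 21, 19]
v[mid]=5<17: swap v[1],v[2]; lo=2,mid=3 → [12, 5, 17, 13, 16, 15, 10, 18, 7, 21, 19]
v[mid]=13<17: swap v[2],v[3]; lo=3,mid=4 → [12, 5, 13, 17, 16, 15, 10, 18, 7, 21, 19]
v[mid]=16<17: swap v[3],v[4]; lo=4,mid=5 → [12, 5, 13, 16, 17, 15, 10, 18, 7, 21, 19]
v[mid]=15<17: swap v[4],v[5]; lo=5,mid=6 → [12, 5, 13, 16, 15, 17, 10, 18, 7, 21, 19]
v[mid]=10<17: swap v[5],v[6]; lo=6,mid=7 → [12, 5, 13, 16, 15, 10, 17, 18, 7, 21, 19]
v[mid]=18>17: swap v[7],v[8]; hi=7 → [12, 5, 13, 16, 15, 10, 17, 7, 18, 21, 19]
v[mid]=7<17: swap v[6],v[7]; lo=7,mid=8 → [12, 5, 13, 16, 15, 10, 7, 17, 18, 21, 19]
end: lo=7, hi=7; v = [12, 5, 13, 16, 15, 10, 7, 17, 18, 21, 19]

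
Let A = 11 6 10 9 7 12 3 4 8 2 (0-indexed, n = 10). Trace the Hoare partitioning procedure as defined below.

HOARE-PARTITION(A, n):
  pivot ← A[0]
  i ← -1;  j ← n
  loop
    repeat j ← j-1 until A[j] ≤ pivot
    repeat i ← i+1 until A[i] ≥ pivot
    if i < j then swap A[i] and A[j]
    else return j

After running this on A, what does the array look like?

2 6 10 9 7 8 3 4 12 11

pivot = A[0] = 11; i = -1, j = 10
j→9 (A[9]=2≤11), i→0 (A[0]=11≥11); i<j, swap → 2 6 10 9 7 12 3 4 8 11
j→8 (A[8]=8≤11), i→5 (A[5]=12≥11); i<j, swap → 2 6 10 9 7 8 3 4 12 11
j→7, i→8; i≥j, return j=7. A = 2 6 10 9 7 8 3 4 12 11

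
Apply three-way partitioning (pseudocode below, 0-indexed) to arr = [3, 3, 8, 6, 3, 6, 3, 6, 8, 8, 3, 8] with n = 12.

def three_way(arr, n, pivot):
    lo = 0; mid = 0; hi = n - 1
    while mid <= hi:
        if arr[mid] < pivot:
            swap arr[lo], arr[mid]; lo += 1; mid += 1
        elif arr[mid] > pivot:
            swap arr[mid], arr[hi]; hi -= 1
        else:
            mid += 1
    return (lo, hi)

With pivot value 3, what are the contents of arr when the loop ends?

[3, 3, 3, 3, 3, 6, 6, 8, 8, 6, 8, 8]

pivot = 3; lo=0, mid=0, hi=11
arr[mid]=3=3: mid=1
arr[mid]=3=3: mid=2
arr[mid]=8>3: swap arr[2],arr[11]; hi=10 → [3, 3, 8, 6, 3, 6, 3, 6, 8, 8, 3, 8]
arr[mid]=8>3: swap arr[2],arr[10]; hi=9 → [3, 3, 3, 6, 3, 6, 3, 6, 8, 8, 8, 8]
arr[mid]=3=3: mid=3
arr[mid]=6>3: swap arr[3],arr[9]; hi=8 → [3, 3, 3, 8, 3, 6, 3, 6, 8, 6, 8, 8]
arr[mid]=8>3: swap arr[3],arr[8]; hi=7 → [3, 3, 3, 8, 3, 6, 3, 6, 8, 6, 8, 8]
arr[mid]=8>3: swap arr[3],arr[7]; hi=6 → [3, 3, 3, 6, 3, 6, 3, 8, 8, 6, 8, 8]
arr[mid]=6>3: swap arr[3],arr[6]; hi=5 → [3, 3, 3, 3, 3, 6, 6, 8, 8, 6, 8, 8]
arr[mid]=3=3: mid=4
arr[mid]=3=3: mid=5
arr[mid]=6>3: swap arr[5],arr[5]; hi=4 → [3, 3, 3, 3, 3, 6, 6, 8, 8, 6, 8, 8]
end: lo=0, hi=4; arr = [3, 3, 3, 3, 3, 6, 6, 8, 8, 6, 8, 8]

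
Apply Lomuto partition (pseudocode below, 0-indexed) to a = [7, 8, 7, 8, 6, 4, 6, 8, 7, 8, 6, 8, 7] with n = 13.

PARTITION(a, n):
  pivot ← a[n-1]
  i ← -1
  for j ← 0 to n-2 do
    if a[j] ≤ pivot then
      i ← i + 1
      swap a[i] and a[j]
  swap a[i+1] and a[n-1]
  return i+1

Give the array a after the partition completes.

[7, 7, 6, 4, 6, 7, 6, 7, 8, 8, 8, 8, 8]

pivot=7, i=-1
j=0: 7≤7, i=0, swap(0,0) ⇒ [7, 8, 7, 8, 6, 4, 6, 8, 7, 8, 6, 8, 7]
j=1: 8>7, skip
j=2: 7≤7, i=1, swap(1,2) ⇒ [7, 7, 8, 8, 6, 4, 6, 8, 7, 8, 6, 8, 7]
j=3: 8>7, skip
j=4: 6≤7, i=2, swap(2,4) ⇒ [7, 7, 6, 8, 8, 4, 6, 8, 7, 8, 6, 8, 7]
j=5: 4≤7, i=3, swap(3,5) ⇒ [7, 7, 6, 4, 8, 8, 6, 8, 7, 8, 6, 8, 7]
j=6: 6≤7, i=4, swap(4,6) ⇒ [7, 7, 6, 4, 6, 8, 8, 8, 7, 8, 6, 8, 7]
j=7: 8>7, skip
j=8: 7≤7, i=5, swap(5,8) ⇒ [7, 7, 6, 4, 6, 7, 8, 8, 8, 8, 6, 8, 7]
j=9: 8>7, skip
j=10: 6≤7, i=6, swap(6,10) ⇒ [7, 7, 6, 4, 6, 7, 6, 8, 8, 8, 8, 8, 7]
j=11: 8>7, skip
swap(7,12) ⇒ [7, 7, 6, 4, 6, 7, 6, 7, 8, 8, 8, 8, 8]; return 7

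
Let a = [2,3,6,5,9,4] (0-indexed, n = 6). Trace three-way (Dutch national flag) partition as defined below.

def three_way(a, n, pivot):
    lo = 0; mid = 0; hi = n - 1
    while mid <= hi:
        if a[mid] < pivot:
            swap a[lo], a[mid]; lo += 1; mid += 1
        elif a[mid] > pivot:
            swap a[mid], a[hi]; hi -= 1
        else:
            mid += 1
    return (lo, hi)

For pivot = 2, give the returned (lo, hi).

(0, 0)

lo=0 mid=0 hi=5
2=2: mid=1
3>2: swap(1,5), hi=4 ⇒ [2,4,6,5,9,3]
4>2: swap(1,4), hi=3 ⇒ [2,9,6,5,4,3]
9>2: swap(1,3), hi=2 ⇒ [2,5,6,9,4,3]
5>2: swap(1,2), hi=1 ⇒ [2,6,5,9,4,3]
6>2: swap(1,1), hi=0 ⇒ [2,6,5,9,4,3]
done. lo=0 hi=0; a=[2,6,5,9,4,3]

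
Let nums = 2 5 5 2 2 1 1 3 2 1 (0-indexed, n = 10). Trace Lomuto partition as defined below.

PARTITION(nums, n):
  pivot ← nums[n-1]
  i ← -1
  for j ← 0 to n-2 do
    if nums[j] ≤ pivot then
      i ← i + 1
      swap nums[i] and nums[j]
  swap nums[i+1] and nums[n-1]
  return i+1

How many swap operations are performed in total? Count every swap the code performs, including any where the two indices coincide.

3

pivot=1, i=-1
j=0: 2>1, skip
j=1: 5>1, skip
j=2: 5>1, skip
j=3: 2>1, skip
j=4: 2>1, skip
j=5: 1≤1, i=0, swap(0,5) ⇒ 1 5 5 2 2 2 1 3 2 1
j=6: 1≤1, i=1, swap(1,6) ⇒ 1 1 5 2 2 2 5 3 2 1
j=7: 3>1, skip
j=8: 2>1, skip
swap(2,9) ⇒ 1 1 1 2 2 2 5 3 2 5; return 2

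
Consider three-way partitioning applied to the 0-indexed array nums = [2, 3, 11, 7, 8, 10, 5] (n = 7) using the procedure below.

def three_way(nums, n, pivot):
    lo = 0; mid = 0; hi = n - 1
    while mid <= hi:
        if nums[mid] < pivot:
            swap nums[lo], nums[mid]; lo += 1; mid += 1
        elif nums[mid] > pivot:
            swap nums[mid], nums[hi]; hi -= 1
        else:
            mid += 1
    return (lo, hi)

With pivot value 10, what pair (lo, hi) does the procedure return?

lo=0 mid=0 hi=6
2<10: swap(0,0), lo=1 mid=1 ⇒ [2, 3, 11, 7, 8, 10, 5]
3<10: swap(1,1), lo=2 mid=2 ⇒ [2, 3, 11, 7, 8, 10, 5]
11>10: swap(2,6), hi=5 ⇒ [2, 3, 5, 7, 8, 10, 11]
5<10: swap(2,2), lo=3 mid=3 ⇒ [2, 3, 5, 7, 8, 10, 11]
7<10: swap(3,3), lo=4 mid=4 ⇒ [2, 3, 5, 7, 8, 10, 11]
8<10: swap(4,4), lo=5 mid=5 ⇒ [2, 3, 5, 7, 8, 10, 11]
10=10: mid=6
done. lo=5 hi=5; nums=[2, 3, 5, 7, 8, 10, 11]

(5, 5)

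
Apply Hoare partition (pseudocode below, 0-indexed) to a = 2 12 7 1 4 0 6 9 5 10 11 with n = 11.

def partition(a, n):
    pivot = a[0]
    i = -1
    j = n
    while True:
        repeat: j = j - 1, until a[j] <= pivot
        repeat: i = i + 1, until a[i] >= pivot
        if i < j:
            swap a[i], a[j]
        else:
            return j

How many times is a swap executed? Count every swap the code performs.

2

pivot = a[0] = 2; i = -1, j = 11
j→5 (a[5]=0≤2), i→0 (a[0]=2≥2); i<j, swap → 0 12 7 1 4 2 6 9 5 10 11
j→3 (a[3]=1≤2), i→1 (a[1]=12≥2); i<j, swap → 0 1 7 12 4 2 6 9 5 10 11
j→1, i→2; i≥j, return j=1. a = 0 1 7 12 4 2 6 9 5 10 11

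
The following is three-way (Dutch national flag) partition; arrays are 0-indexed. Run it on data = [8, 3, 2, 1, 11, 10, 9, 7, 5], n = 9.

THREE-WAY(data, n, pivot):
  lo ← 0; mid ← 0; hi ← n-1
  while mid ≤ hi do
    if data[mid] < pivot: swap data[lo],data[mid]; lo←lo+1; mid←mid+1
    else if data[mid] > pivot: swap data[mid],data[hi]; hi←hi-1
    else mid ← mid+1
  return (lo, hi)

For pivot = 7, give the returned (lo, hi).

(4, 4)

lo=0 mid=0 hi=8
8>7: swap(0,8), hi=7 ⇒ [5, 3, 2, 1, 11, 10, 9, 7, 8]
5<7: swap(0,0), lo=1 mid=1 ⇒ [5, 3, 2, 1, 11, 10, 9, 7, 8]
3<7: swap(1,1), lo=2 mid=2 ⇒ [5, 3, 2, 1, 11, 10, 9, 7, 8]
2<7: swap(2,2), lo=3 mid=3 ⇒ [5, 3, 2, 1, 11, 10, 9, 7, 8]
1<7: swap(3,3), lo=4 mid=4 ⇒ [5, 3, 2, 1, 11, 10, 9, 7, 8]
11>7: swap(4,7), hi=6 ⇒ [5, 3, 2, 1, 7, 10, 9, 11, 8]
7=7: mid=5
10>7: swap(5,6), hi=5 ⇒ [5, 3, 2, 1, 7, 9, 10, 11, 8]
9>7: swap(5,5), hi=4 ⇒ [5, 3, 2, 1, 7, 9, 10, 11, 8]
done. lo=4 hi=4; data=[5, 3, 2, 1, 7, 9, 10, 11, 8]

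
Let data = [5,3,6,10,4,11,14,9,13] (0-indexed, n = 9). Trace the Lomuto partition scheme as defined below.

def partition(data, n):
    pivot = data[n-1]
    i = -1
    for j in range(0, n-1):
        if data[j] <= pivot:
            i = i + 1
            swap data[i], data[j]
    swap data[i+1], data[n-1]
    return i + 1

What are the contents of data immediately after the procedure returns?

pivot=13, i=-1
j=0: 5≤13, i=0, swap(0,0) ⇒ [5,3,6,10,4,11,14,9,13]
j=1: 3≤13, i=1, swap(1,1) ⇒ [5,3,6,10,4,11,14,9,13]
j=2: 6≤13, i=2, swap(2,2) ⇒ [5,3,6,10,4,11,14,9,13]
j=3: 10≤13, i=3, swap(3,3) ⇒ [5,3,6,10,4,11,14,9,13]
j=4: 4≤13, i=4, swap(4,4) ⇒ [5,3,6,10,4,11,14,9,13]
j=5: 11≤13, i=5, swap(5,5) ⇒ [5,3,6,10,4,11,14,9,13]
j=6: 14>13, skip
j=7: 9≤13, i=6, swap(6,7) ⇒ [5,3,6,10,4,11,9,14,13]
swap(7,8) ⇒ [5,3,6,10,4,11,9,13,14]; return 7

[5,3,6,10,4,11,9,13,14]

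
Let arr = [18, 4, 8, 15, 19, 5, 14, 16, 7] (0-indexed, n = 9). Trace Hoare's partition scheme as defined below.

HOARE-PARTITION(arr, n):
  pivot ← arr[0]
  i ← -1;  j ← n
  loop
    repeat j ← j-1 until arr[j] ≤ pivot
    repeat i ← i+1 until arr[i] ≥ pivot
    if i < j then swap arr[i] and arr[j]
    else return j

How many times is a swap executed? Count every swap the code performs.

2

pivot=18
j stops at 8 (7), i stops at 0 (18); swap ⇒ [7, 4, 8, 15, 19, 5, 14, 16, 18]
j stops at 7 (16), i stops at 4 (19); swap ⇒ [7, 4, 8, 15, 16, 5, 14, 19, 18]
j stops at 6, i stops at 7; i≥j ⇒ return 6. arr=[7, 4, 8, 15, 16, 5, 14, 19, 18]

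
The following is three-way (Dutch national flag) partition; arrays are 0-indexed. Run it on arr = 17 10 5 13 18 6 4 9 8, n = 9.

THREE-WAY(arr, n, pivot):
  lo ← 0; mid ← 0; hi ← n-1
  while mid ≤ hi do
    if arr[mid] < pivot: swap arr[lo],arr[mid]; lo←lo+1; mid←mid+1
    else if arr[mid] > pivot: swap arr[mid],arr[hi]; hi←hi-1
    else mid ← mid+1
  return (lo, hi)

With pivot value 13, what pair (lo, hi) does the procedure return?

(6, 6)

pivot = 13; lo=0, mid=0, hi=8
arr[mid]=17>13: swap arr[0],arr[8]; hi=7 → 8 10 5 13 18 6 4 9 17
arr[mid]=8<13: swap arr[0],arr[0]; lo=1,mid=1 → 8 10 5 13 18 6 4 9 17
arr[mid]=10<13: swap arr[1],arr[1]; lo=2,mid=2 → 8 10 5 13 18 6 4 9 17
arr[mid]=5<13: swap arr[2],arr[2]; lo=3,mid=3 → 8 10 5 13 18 6 4 9 17
arr[mid]=13=13: mid=4
arr[mid]=18>13: swap arr[4],arr[7]; hi=6 → 8 10 5 13 9 6 4 18 17
arr[mid]=9<13: swap arr[3],arr[4]; lo=4,mid=5 → 8 10 5 9 13 6 4 18 17
arr[mid]=6<13: swap arr[4],arr[5]; lo=5,mid=6 → 8 10 5 9 6 13 4 18 17
arr[mid]=4<13: swap arr[5],arr[6]; lo=6,mid=7 → 8 10 5 9 6 4 13 18 17
end: lo=6, hi=6; arr = 8 10 5 9 6 4 13 18 17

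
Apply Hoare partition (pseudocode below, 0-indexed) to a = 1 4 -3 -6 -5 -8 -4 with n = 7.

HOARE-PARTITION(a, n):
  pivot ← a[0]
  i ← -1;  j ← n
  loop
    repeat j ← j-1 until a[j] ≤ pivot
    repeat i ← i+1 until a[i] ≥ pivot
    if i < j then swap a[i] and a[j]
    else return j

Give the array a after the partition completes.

pivot = a[0] = 1; i = -1, j = 7
j→6 (a[6]=-4≤1), i→0 (a[0]=1≥1); i<j, swap → -4 4 -3 -6 -5 -8 1
j→5 (a[5]=-8≤1), i→1 (a[1]=4≥1); i<j, swap → -4 -8 -3 -6 -5 4 1
j→4, i→5; i≥j, return j=4. a = -4 -8 -3 -6 -5 4 1

-4 -8 -3 -6 -5 4 1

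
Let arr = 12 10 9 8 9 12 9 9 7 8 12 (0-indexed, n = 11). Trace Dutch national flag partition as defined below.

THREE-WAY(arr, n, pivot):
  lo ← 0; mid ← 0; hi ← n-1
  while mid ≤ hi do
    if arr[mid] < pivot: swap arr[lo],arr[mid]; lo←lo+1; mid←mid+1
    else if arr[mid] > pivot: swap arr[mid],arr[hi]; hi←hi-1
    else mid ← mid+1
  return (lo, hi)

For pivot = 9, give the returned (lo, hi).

pivot = 9; lo=0, mid=0, hi=10
arr[mid]=12>9: swap arr[0],arr[10]; hi=9 → 12 10 9 8 9 12 9 9 7 8 12
arr[mid]=12>9: swap arr[0],arr[9]; hi=8 → 8 10 9 8 9 12 9 9 7 12 12
arr[mid]=8<9: swap arr[0],arr[0]; lo=1,mid=1 → 8 10 9 8 9 12 9 9 7 12 12
arr[mid]=10>9: swap arr[1],arr[8]; hi=7 → 8 7 9 8 9 12 9 9 10 12 12
arr[mid]=7<9: swap arr[1],arr[1]; lo=2,mid=2 → 8 7 9 8 9 12 9 9 10 12 12
arr[mid]=9=9: mid=3
arr[mid]=8<9: swap arr[2],arr[3]; lo=3,mid=4 → 8 7 8 9 9 12 9 9 10 12 12
arr[mid]=9=9: mid=5
arr[mid]=12>9: swap arr[5],arr[7]; hi=6 → 8 7 8 9 9 9 9 12 10 12 12
arr[mid]=9=9: mid=6
arr[mid]=9=9: mid=7
end: lo=3, hi=6; arr = 8 7 8 9 9 9 9 12 10 12 12

(3, 6)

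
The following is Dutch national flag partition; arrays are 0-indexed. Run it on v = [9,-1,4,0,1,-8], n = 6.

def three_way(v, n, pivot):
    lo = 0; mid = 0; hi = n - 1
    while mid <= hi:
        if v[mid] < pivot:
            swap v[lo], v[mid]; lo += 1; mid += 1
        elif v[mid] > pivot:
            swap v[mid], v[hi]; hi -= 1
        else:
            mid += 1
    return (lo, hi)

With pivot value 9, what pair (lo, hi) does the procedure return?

(5, 5)

lo=0 mid=0 hi=5
9=9: mid=1
-1<9: swap(0,1), lo=1 mid=2 ⇒ [-1,9,4,0,1,-8]
4<9: swap(1,2), lo=2 mid=3 ⇒ [-1,4,9,0,1,-8]
0<9: swap(2,3), lo=3 mid=4 ⇒ [-1,4,0,9,1,-8]
1<9: swap(3,4), lo=4 mid=5 ⇒ [-1,4,0,1,9,-8]
-8<9: swap(4,5), lo=5 mid=6 ⇒ [-1,4,0,1,-8,9]
done. lo=5 hi=5; v=[-1,4,0,1,-8,9]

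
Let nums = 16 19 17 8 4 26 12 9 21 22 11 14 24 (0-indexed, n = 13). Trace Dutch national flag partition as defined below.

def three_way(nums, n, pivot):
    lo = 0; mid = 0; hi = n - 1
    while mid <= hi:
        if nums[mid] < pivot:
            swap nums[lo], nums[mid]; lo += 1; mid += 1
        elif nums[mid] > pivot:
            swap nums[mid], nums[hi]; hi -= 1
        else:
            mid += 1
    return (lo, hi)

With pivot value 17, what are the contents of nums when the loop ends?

pivot = 17; lo=0, mid=0, hi=12
nums[mid]=16<17: swap nums[0],nums[0]; lo=1,mid=1 → 16 19 17 8 4 26 12 9 21 22 11 14 24
nums[mid]=19>17: swap nums[1],nums[12]; hi=11 → 16 24 17 8 4 26 12 9 21 22 11 14 19
nums[mid]=24>17: swap nums[1],nums[11]; hi=10 → 16 14 17 8 4 26 12 9 21 22 11 24 19
nums[mid]=14<17: swap nums[1],nums[1]; lo=2,mid=2 → 16 14 17 8 4 26 12 9 21 22 11 24 19
nums[mid]=17=17: mid=3
nums[mid]=8<17: swap nums[2],nums[3]; lo=3,mid=4 → 16 14 8 17 4 26 12 9 21 22 11 24 19
nums[mid]=4<17: swap nums[3],nums[4]; lo=4,mid=5 → 16 14 8 4 17 26 12 9 21 22 11 24 19
nums[mid]=26>17: swap nums[5],nums[10]; hi=9 → 16 14 8 4 17 11 12 9 21 22 26 24 19
nums[mid]=11<17: swap nums[4],nums[5]; lo=5,mid=6 → 16 14 8 4 11 17 12 9 21 22 26 24 19
nums[mid]=12<17: swap nums[5],nums[6]; lo=6,mid=7 → 16 14 8 4 11 12 17 9 21 22 26 24 19
nums[mid]=9<17: swap nums[6],nums[7]; lo=7,mid=8 → 16 14 8 4 11 12 9 17 21 22 26 24 19
nums[mid]=21>17: swap nums[8],nums[9]; hi=8 → 16 14 8 4 11 12 9 17 22 21 26 24 19
nums[mid]=22>17: swap nums[8],nums[8]; hi=7 → 16 14 8 4 11 12 9 17 22 21 26 24 19
end: lo=7, hi=7; nums = 16 14 8 4 11 12 9 17 22 21 26 24 19

16 14 8 4 11 12 9 17 22 21 26 24 19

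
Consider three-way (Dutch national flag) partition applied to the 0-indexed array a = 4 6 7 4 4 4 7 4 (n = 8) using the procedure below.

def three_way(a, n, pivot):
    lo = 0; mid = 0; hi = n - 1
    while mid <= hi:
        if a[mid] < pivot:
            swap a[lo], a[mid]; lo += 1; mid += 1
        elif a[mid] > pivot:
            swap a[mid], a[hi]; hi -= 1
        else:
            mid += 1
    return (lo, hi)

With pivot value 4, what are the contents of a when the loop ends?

4 4 4 4 4 7 7 6

pivot = 4; lo=0, mid=0, hi=7
a[mid]=4=4: mid=1
a[mid]=6>4: swap a[1],a[7]; hi=6 → 4 4 7 4 4 4 7 6
a[mid]=4=4: mid=2
a[mid]=7>4: swap a[2],a[6]; hi=5 → 4 4 7 4 4 4 7 6
a[mid]=7>4: swap a[2],a[5]; hi=4 → 4 4 4 4 4 7 7 6
a[mid]=4=4: mid=3
a[mid]=4=4: mid=4
a[mid]=4=4: mid=5
end: lo=0, hi=4; a = 4 4 4 4 4 7 7 6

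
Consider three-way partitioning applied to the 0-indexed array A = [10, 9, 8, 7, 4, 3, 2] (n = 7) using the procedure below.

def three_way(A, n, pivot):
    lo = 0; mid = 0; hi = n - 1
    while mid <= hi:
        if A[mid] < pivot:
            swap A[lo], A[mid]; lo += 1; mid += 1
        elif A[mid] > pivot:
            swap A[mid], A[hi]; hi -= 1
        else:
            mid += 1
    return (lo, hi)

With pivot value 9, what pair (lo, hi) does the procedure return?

pivot = 9; lo=0, mid=0, hi=6
A[mid]=10>9: swap A[0],A[6]; hi=5 → [2, 9, 8, 7, 4, 3, 10]
A[mid]=2<9: swap A[0],A[0]; lo=1,mid=1 → [2, 9, 8, 7, 4, 3, 10]
A[mid]=9=9: mid=2
A[mid]=8<9: swap A[1],A[2]; lo=2,mid=3 → [2, 8, 9, 7, 4, 3, 10]
A[mid]=7<9: swap A[2],A[3]; lo=3,mid=4 → [2, 8, 7, 9, 4, 3, 10]
A[mid]=4<9: swap A[3],A[4]; lo=4,mid=5 → [2, 8, 7, 4, 9, 3, 10]
A[mid]=3<9: swap A[4],A[5]; lo=5,mid=6 → [2, 8, 7, 4, 3, 9, 10]
end: lo=5, hi=5; A = [2, 8, 7, 4, 3, 9, 10]

(5, 5)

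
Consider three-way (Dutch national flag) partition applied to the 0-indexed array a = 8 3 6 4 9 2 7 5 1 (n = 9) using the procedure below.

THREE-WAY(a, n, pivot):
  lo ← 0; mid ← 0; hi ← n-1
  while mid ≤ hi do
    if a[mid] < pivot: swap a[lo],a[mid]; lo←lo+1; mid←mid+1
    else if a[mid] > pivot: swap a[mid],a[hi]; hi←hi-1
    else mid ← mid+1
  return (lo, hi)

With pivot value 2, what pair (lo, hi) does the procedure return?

(1, 1)

pivot = 2; lo=0, mid=0, hi=8
a[mid]=8>2: swap a[0],a[8]; hi=7 → 1 3 6 4 9 2 7 5 8
a[mid]=1<2: swap a[0],a[0]; lo=1,mid=1 → 1 3 6 4 9 2 7 5 8
a[mid]=3>2: swap a[1],a[7]; hi=6 → 1 5 6 4 9 2 7 3 8
a[mid]=5>2: swap a[1],a[6]; hi=5 → 1 7 6 4 9 2 5 3 8
a[mid]=7>2: swap a[1],a[5]; hi=4 → 1 2 6 4 9 7 5 3 8
a[mid]=2=2: mid=2
a[mid]=6>2: swap a[2],a[4]; hi=3 → 1 2 9 4 6 7 5 3 8
a[mid]=9>2: swap a[2],a[3]; hi=2 → 1 2 4 9 6 7 5 3 8
a[mid]=4>2: swap a[2],a[2]; hi=1 → 1 2 4 9 6 7 5 3 8
end: lo=1, hi=1; a = 1 2 4 9 6 7 5 3 8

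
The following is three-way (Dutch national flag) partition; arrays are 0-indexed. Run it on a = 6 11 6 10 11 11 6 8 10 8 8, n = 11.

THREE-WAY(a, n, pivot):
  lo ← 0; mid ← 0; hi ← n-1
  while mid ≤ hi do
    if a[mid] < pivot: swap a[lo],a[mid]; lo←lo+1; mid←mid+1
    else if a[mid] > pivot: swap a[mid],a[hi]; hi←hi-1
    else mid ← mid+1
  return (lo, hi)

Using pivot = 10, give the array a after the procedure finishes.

lo=0 mid=0 hi=10
6<10: swap(0,0), lo=1 mid=1 ⇒ 6 11 6 10 11 11 6 8 10 8 8
11>10: swap(1,10), hi=9 ⇒ 6 8 6 10 11 11 6 8 10 8 11
8<10: swap(1,1), lo=2 mid=2 ⇒ 6 8 6 10 11 11 6 8 10 8 11
6<10: swap(2,2), lo=3 mid=3 ⇒ 6 8 6 10 11 11 6 8 10 8 11
10=10: mid=4
11>10: swap(4,9), hi=8 ⇒ 6 8 6 10 8 11 6 8 10 11 11
8<10: swap(3,4), lo=4 mid=5 ⇒ 6 8 6 8 10 11 6 8 10 11 11
11>10: swap(5,8), hi=7 ⇒ 6 8 6 8 10 10 6 8 11 11 11
10=10: mid=6
6<10: swap(4,6), lo=5 mid=7 ⇒ 6 8 6 8 6 10 10 8 11 11 11
8<10: swap(5,7), lo=6 mid=8 ⇒ 6 8 6 8 6 8 10 10 11 11 11
done. lo=6 hi=7; a=6 8 6 8 6 8 10 10 11 11 11

6 8 6 8 6 8 10 10 11 11 11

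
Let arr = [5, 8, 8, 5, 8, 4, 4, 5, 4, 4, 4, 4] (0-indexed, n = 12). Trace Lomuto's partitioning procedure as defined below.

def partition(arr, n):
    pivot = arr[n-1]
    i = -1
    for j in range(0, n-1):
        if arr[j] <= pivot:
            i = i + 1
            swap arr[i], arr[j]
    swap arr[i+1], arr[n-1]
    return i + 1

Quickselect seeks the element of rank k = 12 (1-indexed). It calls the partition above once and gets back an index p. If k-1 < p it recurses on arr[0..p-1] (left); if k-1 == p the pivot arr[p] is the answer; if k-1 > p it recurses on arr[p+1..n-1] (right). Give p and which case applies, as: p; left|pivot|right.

5; right

pivot=4, i=-1
j=0: 5>4, skip
j=1: 8>4, skip
j=2: 8>4, skip
j=3: 5>4, skip
j=4: 8>4, skip
j=5: 4≤4, i=0, swap(0,5) ⇒ [4, 8, 8, 5, 8, 5, 4, 5, 4, 4, 4, 4]
j=6: 4≤4, i=1, swap(1,6) ⇒ [4, 4, 8, 5, 8, 5, 8, 5, 4, 4, 4, 4]
j=7: 5>4, skip
j=8: 4≤4, i=2, swap(2,8) ⇒ [4, 4, 4, 5, 8, 5, 8, 5, 8, 4, 4, 4]
j=9: 4≤4, i=3, swap(3,9) ⇒ [4, 4, 4, 4, 8, 5, 8, 5, 8, 5, 4, 4]
j=10: 4≤4, i=4, swap(4,10) ⇒ [4, 4, 4, 4, 4, 5, 8, 5, 8, 5, 8, 4]
swap(5,11) ⇒ [4, 4, 4, 4, 4, 4, 8, 5, 8, 5, 8, 5]; return 5
p = 5; k-1 = 11 > 5 ⇒ right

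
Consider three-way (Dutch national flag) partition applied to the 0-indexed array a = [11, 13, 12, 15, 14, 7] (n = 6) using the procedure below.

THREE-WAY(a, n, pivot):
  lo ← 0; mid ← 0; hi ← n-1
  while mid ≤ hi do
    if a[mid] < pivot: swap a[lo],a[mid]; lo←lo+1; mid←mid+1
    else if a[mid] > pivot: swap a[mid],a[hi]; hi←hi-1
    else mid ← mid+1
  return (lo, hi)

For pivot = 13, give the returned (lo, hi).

lo=0 mid=0 hi=5
11<13: swap(0,0), lo=1 mid=1 ⇒ [11, 13, 12, 15, 14, 7]
13=13: mid=2
12<13: swap(1,2), lo=2 mid=3 ⇒ [11, 12, 13, 15, 14, 7]
15>13: swap(3,5), hi=4 ⇒ [11, 12, 13, 7, 14, 15]
7<13: swap(2,3), lo=3 mid=4 ⇒ [11, 12, 7, 13, 14, 15]
14>13: swap(4,4), hi=3 ⇒ [11, 12, 7, 13, 14, 15]
done. lo=3 hi=3; a=[11, 12, 7, 13, 14, 15]

(3, 3)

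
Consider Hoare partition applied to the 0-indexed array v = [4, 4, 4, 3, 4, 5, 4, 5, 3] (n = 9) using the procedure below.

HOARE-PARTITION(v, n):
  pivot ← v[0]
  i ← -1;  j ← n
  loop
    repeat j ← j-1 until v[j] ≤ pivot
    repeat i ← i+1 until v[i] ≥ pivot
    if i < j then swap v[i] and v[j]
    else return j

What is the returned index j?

3

pivot = v[0] = 4; i = -1, j = 9
j→8 (v[8]=3≤4), i→0 (v[0]=4≥4); i<j, swap → [3, 4, 4, 3, 4, 5, 4, 5, 4]
j→6 (v[6]=4≤4), i→1 (v[1]=4≥4); i<j, swap → [3, 4, 4, 3, 4, 5, 4, 5, 4]
j→4 (v[4]=4≤4), i→2 (v[2]=4≥4); i<j, swap → [3, 4, 4, 3, 4, 5, 4, 5, 4]
j→3, i→4; i≥j, return j=3. v = [3, 4, 4, 3, 4, 5, 4, 5, 4]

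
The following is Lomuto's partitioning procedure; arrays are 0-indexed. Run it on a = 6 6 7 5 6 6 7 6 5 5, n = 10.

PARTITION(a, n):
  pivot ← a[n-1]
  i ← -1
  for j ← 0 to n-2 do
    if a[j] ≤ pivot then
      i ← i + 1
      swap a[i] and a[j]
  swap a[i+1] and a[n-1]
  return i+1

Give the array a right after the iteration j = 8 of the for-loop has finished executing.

5 5 7 6 6 6 7 6 6 5

pivot = a[9] = 5; i = -1
j=0: a[0]=6 > 5 → no swap
j=1: a[1]=6 > 5 → no swap
j=2: a[2]=7 > 5 → no swap
j=3: a[3]=5 ≤ 5 → i=0, swap a[0],a[3] → 5 6 7 6 6 6 7 6 5 5
j=4: a[4]=6 > 5 → no swap
j=5: a[5]=6 > 5 → no swap
j=6: a[6]=7 > 5 → no swap
j=7: a[7]=6 > 5 → no swap
j=8: a[8]=5 ≤ 5 → i=1, swap a[1],a[8] → 5 5 7 6 6 6 7 6 6 5
(after j=8) a = 5 5 7 6 6 6 7 6 6 5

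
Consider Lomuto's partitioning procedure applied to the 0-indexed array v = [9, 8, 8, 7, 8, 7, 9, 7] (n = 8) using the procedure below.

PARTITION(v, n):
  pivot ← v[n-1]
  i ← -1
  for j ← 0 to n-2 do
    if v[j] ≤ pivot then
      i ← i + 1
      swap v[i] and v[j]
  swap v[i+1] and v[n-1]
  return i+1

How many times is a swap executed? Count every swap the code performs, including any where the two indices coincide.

3

pivot = v[7] = 7; i = -1
j=0: v[0]=9 > 7 → no swap
j=1: v[1]=8 > 7 → no swap
j=2: v[2]=8 > 7 → no swap
j=3: v[3]=7 ≤ 7 → i=0, swap v[0],v[3] → [7, 8, 8, 9, 8, 7, 9, 7]
j=4: v[4]=8 > 7 → no swap
j=5: v[5]=7 ≤ 7 → i=1, swap v[1],v[5] → [7, 7, 8, 9, 8, 8, 9, 7]
j=6: v[6]=9 > 7 → no swap
final swap v[2],v[7] → [7, 7, 7, 9, 8, 8, 9, 8]; return 2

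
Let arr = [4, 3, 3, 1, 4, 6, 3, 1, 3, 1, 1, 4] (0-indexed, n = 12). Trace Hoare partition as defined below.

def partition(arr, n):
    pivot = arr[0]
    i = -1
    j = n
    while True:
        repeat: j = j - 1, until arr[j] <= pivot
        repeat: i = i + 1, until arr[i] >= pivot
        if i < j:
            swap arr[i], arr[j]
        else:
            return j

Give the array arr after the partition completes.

[4, 3, 3, 1, 1, 1, 3, 1, 3, 6, 4, 4]

pivot = arr[0] = 4; i = -1, j = 12
j→11 (arr[11]=4≤4), i→0 (arr[0]=4≥4); i<j, swap → [4, 3, 3, 1, 4, 6, 3, 1, 3, 1, 1, 4]
j→10 (arr[10]=1≤4), i→4 (arr[4]=4≥4); i<j, swap → [4, 3, 3, 1, 1, 6, 3, 1, 3, 1, 4, 4]
j→9 (arr[9]=1≤4), i→5 (arr[5]=6≥4); i<j, swap → [4, 3, 3, 1, 1, 1, 3, 1, 3, 6, 4, 4]
j→8, i→9; i≥j, return j=8. arr = [4, 3, 3, 1, 1, 1, 3, 1, 3, 6, 4, 4]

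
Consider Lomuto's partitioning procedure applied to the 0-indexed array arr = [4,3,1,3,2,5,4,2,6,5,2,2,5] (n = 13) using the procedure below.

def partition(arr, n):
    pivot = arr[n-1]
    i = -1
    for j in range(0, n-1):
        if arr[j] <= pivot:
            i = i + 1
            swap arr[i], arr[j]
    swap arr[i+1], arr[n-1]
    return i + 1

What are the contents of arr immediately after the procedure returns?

[4,3,1,3,2,5,4,2,5,2,2,5,6]

pivot = arr[12] = 5; i = -1
j=0: arr[0]=4 ≤ 5 → i=0, swap arr[0],arr[0] (no change) → [4,3,1,3,2,5,4,2,6,5,2,2,5]
j=1: arr[1]=3 ≤ 5 → i=1, swap arr[1],arr[1] (no change) → [4,3,1,3,2,5,4,2,6,5,2,2,5]
j=2: arr[2]=1 ≤ 5 → i=2, swap arr[2],arr[2] (no change) → [4,3,1,3,2,5,4,2,6,5,2,2,5]
j=3: arr[3]=3 ≤ 5 → i=3, swap arr[3],arr[3] (no change) → [4,3,1,3,2,5,4,2,6,5,2,2,5]
j=4: arr[4]=2 ≤ 5 → i=4, swap arr[4],arr[4] (no change) → [4,3,1,3,2,5,4,2,6,5,2,2,5]
j=5: arr[5]=5 ≤ 5 → i=5, swap arr[5],arr[5] (no change) → [4,3,1,3,2,5,4,2,6,5,2,2,5]
j=6: arr[6]=4 ≤ 5 → i=6, swap arr[6],arr[6] (no change) → [4,3,1,3,2,5,4,2,6,5,2,2,5]
j=7: arr[7]=2 ≤ 5 → i=7, swap arr[7],arr[7] (no change) → [4,3,1,3,2,5,4,2,6,5,2,2,5]
j=8: arr[8]=6 > 5 → no swap
j=9: arr[9]=5 ≤ 5 → i=8, swap arr[8],arr[9] → [4,3,1,3,2,5,4,2,5,6,2,2,5]
j=10: arr[10]=2 ≤ 5 → i=9, swap arr[9],arr[10] → [4,3,1,3,2,5,4,2,5,2,6,2,5]
j=11: arr[11]=2 ≤ 5 → i=10, swap arr[10],arr[11] → [4,3,1,3,2,5,4,2,5,2,2,6,5]
final swap arr[11],arr[12] → [4,3,1,3,2,5,4,2,5,2,2,5,6]; return 11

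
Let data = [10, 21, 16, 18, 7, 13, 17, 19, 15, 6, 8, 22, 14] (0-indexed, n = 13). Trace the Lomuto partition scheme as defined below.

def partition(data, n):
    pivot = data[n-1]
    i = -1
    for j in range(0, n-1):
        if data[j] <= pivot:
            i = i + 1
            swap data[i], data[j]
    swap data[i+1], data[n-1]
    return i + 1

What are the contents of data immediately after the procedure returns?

[10, 7, 13, 6, 8, 14, 17, 19, 15, 18, 21, 22, 16]

pivot=14, i=-1
j=0: 10≤14, i=0, swap(0,0) ⇒ [10, 21, 16, 18, 7, 13, 17, 19, 15, 6, 8, 22, 14]
j=1: 21>14, skip
j=2: 16>14, skip
j=3: 18>14, skip
j=4: 7≤14, i=1, swap(1,4) ⇒ [10, 7, 16, 18, 21, 13, 17, 19, 15, 6, 8, 22, 14]
j=5: 13≤14, i=2, swap(2,5) ⇒ [10, 7, 13, 18, 21, 16, 17, 19, 15, 6, 8, 22, 14]
j=6: 17>14, skip
j=7: 19>14, skip
j=8: 15>14, skip
j=9: 6≤14, i=3, swap(3,9) ⇒ [10, 7, 13, 6, 21, 16, 17, 19, 15, 18, 8, 22, 14]
j=10: 8≤14, i=4, swap(4,10) ⇒ [10, 7, 13, 6, 8, 16, 17, 19, 15, 18, 21, 22, 14]
j=11: 22>14, skip
swap(5,12) ⇒ [10, 7, 13, 6, 8, 14, 17, 19, 15, 18, 21, 22, 16]; return 5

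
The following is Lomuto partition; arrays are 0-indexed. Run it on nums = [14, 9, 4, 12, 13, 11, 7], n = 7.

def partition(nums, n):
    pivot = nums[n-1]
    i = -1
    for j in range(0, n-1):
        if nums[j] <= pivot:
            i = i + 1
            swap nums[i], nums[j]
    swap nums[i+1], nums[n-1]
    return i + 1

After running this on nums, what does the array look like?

[4, 7, 14, 12, 13, 11, 9]

pivot = nums[6] = 7; i = -1
j=0: nums[0]=14 > 7 → no swap
j=1: nums[1]=9 > 7 → no swap
j=2: nums[2]=4 ≤ 7 → i=0, swap nums[0],nums[2] → [4, 9, 14, 12, 13, 11, 7]
j=3: nums[3]=12 > 7 → no swap
j=4: nums[4]=13 > 7 → no swap
j=5: nums[5]=11 > 7 → no swap
final swap nums[1],nums[6] → [4, 7, 14, 12, 13, 11, 9]; return 1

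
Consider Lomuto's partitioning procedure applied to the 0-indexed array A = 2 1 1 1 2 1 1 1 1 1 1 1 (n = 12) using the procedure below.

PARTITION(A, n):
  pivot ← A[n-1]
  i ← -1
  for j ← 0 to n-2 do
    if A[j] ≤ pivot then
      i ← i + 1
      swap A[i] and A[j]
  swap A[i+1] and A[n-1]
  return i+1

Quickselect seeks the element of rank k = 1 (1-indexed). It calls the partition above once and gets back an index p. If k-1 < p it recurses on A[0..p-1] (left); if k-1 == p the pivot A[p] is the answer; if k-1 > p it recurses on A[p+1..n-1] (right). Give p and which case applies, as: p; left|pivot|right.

9; left

pivot=1, i=-1
j=0: 2>1, skip
j=1: 1≤1, i=0, swap(0,1) ⇒ 1 2 1 1 2 1 1 1 1 1 1 1
j=2: 1≤1, i=1, swap(1,2) ⇒ 1 1 2 1 2 1 1 1 1 1 1 1
j=3: 1≤1, i=2, swap(2,3) ⇒ 1 1 1 2 2 1 1 1 1 1 1 1
j=4: 2>1, skip
j=5: 1≤1, i=3, swap(3,5) ⇒ 1 1 1 1 2 2 1 1 1 1 1 1
j=6: 1≤1, i=4, swap(4,6) ⇒ 1 1 1 1 1 2 2 1 1 1 1 1
j=7: 1≤1, i=5, swap(5,7) ⇒ 1 1 1 1 1 1 2 2 1 1 1 1
j=8: 1≤1, i=6, swap(6,8) ⇒ 1 1 1 1 1 1 1 2 2 1 1 1
j=9: 1≤1, i=7, swap(7,9) ⇒ 1 1 1 1 1 1 1 1 2 2 1 1
j=10: 1≤1, i=8, swap(8,10) ⇒ 1 1 1 1 1 1 1 1 1 2 2 1
swap(9,11) ⇒ 1 1 1 1 1 1 1 1 1 1 2 2; return 9
p = 9; k-1 = 0 < 9 ⇒ left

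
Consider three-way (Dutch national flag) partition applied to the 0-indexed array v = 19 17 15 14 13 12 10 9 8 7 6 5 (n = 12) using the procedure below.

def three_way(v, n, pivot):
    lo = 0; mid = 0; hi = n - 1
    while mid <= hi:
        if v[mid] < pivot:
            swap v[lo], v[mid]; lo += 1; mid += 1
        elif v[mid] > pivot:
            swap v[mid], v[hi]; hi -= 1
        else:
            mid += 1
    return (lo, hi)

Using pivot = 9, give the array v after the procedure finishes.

5 6 7 8 9 10 12 13 14 15 17 19

pivot = 9; lo=0, mid=0, hi=11
v[mid]=19>9: swap v[0],v[11]; hi=10 → 5 17 15 14 13 12 10 9 8 7 6 19
v[mid]=5<9: swap v[0],v[0]; lo=1,mid=1 → 5 17 15 14 13 12 10 9 8 7 6 19
v[mid]=17>9: swap v[1],v[10]; hi=9 → 5 6 15 14 13 12 10 9 8 7 17 19
v[mid]=6<9: swap v[1],v[1]; lo=2,mid=2 → 5 6 15 14 13 12 10 9 8 7 17 19
v[mid]=15>9: swap v[2],v[9]; hi=8 → 5 6 7 14 13 12 10 9 8 15 17 19
v[mid]=7<9: swap v[2],v[2]; lo=3,mid=3 → 5 6 7 14 13 12 10 9 8 15 17 19
v[mid]=14>9: swap v[3],v[8]; hi=7 → 5 6 7 8 13 12 10 9 14 15 17 19
v[mid]=8<9: swap v[3],v[3]; lo=4,mid=4 → 5 6 7 8 13 12 10 9 14 15 17 19
v[mid]=13>9: swap v[4],v[7]; hi=6 → 5 6 7 8 9 12 10 13 14 15 17 19
v[mid]=9=9: mid=5
v[mid]=12>9: swap v[5],v[6]; hi=5 → 5 6 7 8 9 10 12 13 14 15 17 19
v[mid]=10>9: swap v[5],v[5]; hi=4 → 5 6 7 8 9 10 12 13 14 15 17 19
end: lo=4, hi=4; v = 5 6 7 8 9 10 12 13 14 15 17 19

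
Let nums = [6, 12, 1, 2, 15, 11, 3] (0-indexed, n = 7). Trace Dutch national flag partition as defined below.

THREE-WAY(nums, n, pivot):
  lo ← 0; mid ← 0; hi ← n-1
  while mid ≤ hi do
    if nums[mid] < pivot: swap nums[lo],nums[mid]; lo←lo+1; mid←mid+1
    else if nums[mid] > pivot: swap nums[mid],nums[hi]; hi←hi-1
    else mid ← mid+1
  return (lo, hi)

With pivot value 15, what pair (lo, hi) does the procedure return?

(6, 6)

lo=0 mid=0 hi=6
6<15: swap(0,0), lo=1 mid=1 ⇒ [6, 12, 1, 2, 15, 11, 3]
12<15: swap(1,1), lo=2 mid=2 ⇒ [6, 12, 1, 2, 15, 11, 3]
1<15: swap(2,2), lo=3 mid=3 ⇒ [6, 12, 1, 2, 15, 11, 3]
2<15: swap(3,3), lo=4 mid=4 ⇒ [6, 12, 1, 2, 15, 11, 3]
15=15: mid=5
11<15: swap(4,5), lo=5 mid=6 ⇒ [6, 12, 1, 2, 11, 15, 3]
3<15: swap(5,6), lo=6 mid=7 ⇒ [6, 12, 1, 2, 11, 3, 15]
done. lo=6 hi=6; nums=[6, 12, 1, 2, 11, 3, 15]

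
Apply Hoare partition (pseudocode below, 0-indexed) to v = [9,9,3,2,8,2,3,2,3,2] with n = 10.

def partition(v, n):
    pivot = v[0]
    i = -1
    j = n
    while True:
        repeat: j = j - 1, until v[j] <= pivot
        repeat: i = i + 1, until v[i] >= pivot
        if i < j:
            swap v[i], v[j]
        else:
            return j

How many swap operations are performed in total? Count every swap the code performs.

2

pivot=9
j stops at 9 (2), i stops at 0 (9); swap ⇒ [2,9,3,2,8,2,3,2,3,9]
j stops at 8 (3), i stops at 1 (9); swap ⇒ [2,3,3,2,8,2,3,2,9,9]
j stops at 7, i stops at 8; i≥j ⇒ return 7. v=[2,3,3,2,8,2,3,2,9,9]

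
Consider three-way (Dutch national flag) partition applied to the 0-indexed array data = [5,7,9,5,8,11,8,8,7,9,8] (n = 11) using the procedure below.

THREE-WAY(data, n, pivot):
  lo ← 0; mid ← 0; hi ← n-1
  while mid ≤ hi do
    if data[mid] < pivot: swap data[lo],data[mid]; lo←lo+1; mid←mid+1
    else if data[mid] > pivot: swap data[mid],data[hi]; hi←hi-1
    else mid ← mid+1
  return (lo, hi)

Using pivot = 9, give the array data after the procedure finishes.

[5,7,5,8,8,8,8,7,9,9,11]

pivot = 9; lo=0, mid=0, hi=10
data[mid]=5<9: swap data[0],data[0]; lo=1,mid=1 → [5,7,9,5,8,11,8,8,7,9,8]
data[mid]=7<9: swap data[1],data[1]; lo=2,mid=2 → [5,7,9,5,8,11,8,8,7,9,8]
data[mid]=9=9: mid=3
data[mid]=5<9: swap data[2],data[3]; lo=3,mid=4 → [5,7,5,9,8,11,8,8,7,9,8]
data[mid]=8<9: swap data[3],data[4]; lo=4,mid=5 → [5,7,5,8,9,11,8,8,7,9,8]
data[mid]=11>9: swap data[5],data[10]; hi=9 → [5,7,5,8,9,8,8,8,7,9,11]
data[mid]=8<9: swap data[4],data[5]; lo=5,mid=6 → [5,7,5,8,8,9,8,8,7,9,11]
data[mid]=8<9: swap data[5],data[6]; lo=6,mid=7 → [5,7,5,8,8,8,9,8,7,9,11]
data[mid]=8<9: swap data[6],data[7]; lo=7,mid=8 → [5,7,5,8,8,8,8,9,7,9,11]
data[mid]=7<9: swap data[7],data[8]; lo=8,mid=9 → [5,7,5,8,8,8,8,7,9,9,11]
data[mid]=9=9: mid=10
end: lo=8, hi=9; data = [5,7,5,8,8,8,8,7,9,9,11]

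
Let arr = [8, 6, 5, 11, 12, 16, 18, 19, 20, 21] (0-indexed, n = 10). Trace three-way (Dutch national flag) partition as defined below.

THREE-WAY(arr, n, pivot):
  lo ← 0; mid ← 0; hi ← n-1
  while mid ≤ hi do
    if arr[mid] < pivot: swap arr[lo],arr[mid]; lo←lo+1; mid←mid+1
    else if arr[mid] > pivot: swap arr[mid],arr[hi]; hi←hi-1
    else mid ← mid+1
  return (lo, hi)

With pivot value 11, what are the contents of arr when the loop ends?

[8, 6, 5, 11, 16, 18, 19, 20, 21, 12]

pivot = 11; lo=0, mid=0, hi=9
arr[mid]=8<11: swap arr[0],arr[0]; lo=1,mid=1 → [8, 6, 5, 11, 12, 16, 18, 19, 20, 21]
arr[mid]=6<11: swap arr[1],arr[1]; lo=2,mid=2 → [8, 6, 5, 11, 12, 16, 18, 19, 20, 21]
arr[mid]=5<11: swap arr[2],arr[2]; lo=3,mid=3 → [8, 6, 5, 11, 12, 16, 18, 19, 20, 21]
arr[mid]=11=11: mid=4
arr[mid]=12>11: swap arr[4],arr[9]; hi=8 → [8, 6, 5, 11, 21, 16, 18, 19, 20, 12]
arr[mid]=21>11: swap arr[4],arr[8]; hi=7 → [8, 6, 5, 11, 20, 16, 18, 19, 21, 12]
arr[mid]=20>11: swap arr[4],arr[7]; hi=6 → [8, 6, 5, 11, 19, 16, 18, 20, 21, 12]
arr[mid]=19>11: swap arr[4],arr[6]; hi=5 → [8, 6, 5, 11, 18, 16, 19, 20, 21, 12]
arr[mid]=18>11: swap arr[4],arr[5]; hi=4 → [8, 6, 5, 11, 16, 18, 19, 20, 21, 12]
arr[mid]=16>11: swap arr[4],arr[4]; hi=3 → [8, 6, 5, 11, 16, 18, 19, 20, 21, 12]
end: lo=3, hi=3; arr = [8, 6, 5, 11, 16, 18, 19, 20, 21, 12]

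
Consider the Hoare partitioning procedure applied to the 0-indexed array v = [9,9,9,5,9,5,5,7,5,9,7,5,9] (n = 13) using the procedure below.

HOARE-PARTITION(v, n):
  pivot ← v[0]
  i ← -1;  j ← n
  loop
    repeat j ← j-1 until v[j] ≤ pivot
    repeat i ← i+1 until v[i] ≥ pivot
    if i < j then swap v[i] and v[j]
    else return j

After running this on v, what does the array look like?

pivot=9
j stops at 12 (9), i stops at 0 (9); swap ⇒ [9,9,9,5,9,5,5,7,5,9,7,5,9]
j stops at 11 (5), i stops at 1 (9); swap ⇒ [9,5,9,5,9,5,5,7,5,9,7,9,9]
j stops at 10 (7), i stops at 2 (9); swap ⇒ [9,5,7,5,9,5,5,7,5,9,9,9,9]
j stops at 9 (9), i stops at 4 (9); swap ⇒ [9,5,7,5,9,5,5,7,5,9,9,9,9]
j stops at 8, i stops at 9; i≥j ⇒ return 8. v=[9,5,7,5,9,5,5,7,5,9,9,9,9]

[9,5,7,5,9,5,5,7,5,9,9,9,9]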